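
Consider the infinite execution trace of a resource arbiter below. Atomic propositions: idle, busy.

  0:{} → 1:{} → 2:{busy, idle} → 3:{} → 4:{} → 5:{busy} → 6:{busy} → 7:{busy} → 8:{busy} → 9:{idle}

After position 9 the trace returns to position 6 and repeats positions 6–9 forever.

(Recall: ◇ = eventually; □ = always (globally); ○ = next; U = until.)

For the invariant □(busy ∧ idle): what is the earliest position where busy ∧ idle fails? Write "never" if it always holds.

0

At position 0 the labels are {}, so busy ∧ idle is false there. This is the first violation.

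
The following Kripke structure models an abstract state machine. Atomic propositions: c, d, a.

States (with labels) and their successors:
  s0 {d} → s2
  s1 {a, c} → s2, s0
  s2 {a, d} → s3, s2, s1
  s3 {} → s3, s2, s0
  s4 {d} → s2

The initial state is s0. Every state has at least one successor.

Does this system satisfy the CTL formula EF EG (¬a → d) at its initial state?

Holds

States satisfying EG (¬a → d): {s0, s1, s2, s4}.
States satisfying EF EG (¬a → d): {s0, s1, s2, s3, s4}.
Some path from s0 reaches a state where EG (¬a → d) holds.
s0 ∈ Sat(EF EG (¬a → d)).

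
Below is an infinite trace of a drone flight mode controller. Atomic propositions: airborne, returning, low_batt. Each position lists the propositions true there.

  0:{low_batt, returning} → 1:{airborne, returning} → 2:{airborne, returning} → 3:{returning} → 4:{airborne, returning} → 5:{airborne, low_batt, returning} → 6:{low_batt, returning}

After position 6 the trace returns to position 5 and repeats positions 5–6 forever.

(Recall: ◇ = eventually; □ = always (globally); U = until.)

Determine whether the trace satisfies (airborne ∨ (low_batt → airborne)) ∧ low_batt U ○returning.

Does not hold

Walking from position 0: ○returning first holds at position 0, and low_batt holds at every earlier position along the way, so low_batt U ○returning holds.
At position 0: airborne ∨ (low_batt → airborne) is false; low_batt U ○returning is true; so (airborne ∨ (low_batt → airborne)) ∧ low_batt U ○returning is false.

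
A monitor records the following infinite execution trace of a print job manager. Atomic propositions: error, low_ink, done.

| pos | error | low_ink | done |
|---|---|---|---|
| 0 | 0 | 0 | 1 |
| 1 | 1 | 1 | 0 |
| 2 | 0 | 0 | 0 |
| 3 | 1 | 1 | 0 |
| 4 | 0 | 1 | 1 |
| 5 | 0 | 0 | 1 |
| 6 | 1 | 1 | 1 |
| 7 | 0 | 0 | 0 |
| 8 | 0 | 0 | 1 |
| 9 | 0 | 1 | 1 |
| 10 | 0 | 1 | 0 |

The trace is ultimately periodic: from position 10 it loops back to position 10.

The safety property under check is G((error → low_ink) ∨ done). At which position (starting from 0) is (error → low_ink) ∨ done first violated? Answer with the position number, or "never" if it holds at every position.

(error → low_ink) ∨ done holds at every position 0..10, and those are all the positions the trace ever visits, so the invariant G((error → low_ink) ∨ done) is never violated.

never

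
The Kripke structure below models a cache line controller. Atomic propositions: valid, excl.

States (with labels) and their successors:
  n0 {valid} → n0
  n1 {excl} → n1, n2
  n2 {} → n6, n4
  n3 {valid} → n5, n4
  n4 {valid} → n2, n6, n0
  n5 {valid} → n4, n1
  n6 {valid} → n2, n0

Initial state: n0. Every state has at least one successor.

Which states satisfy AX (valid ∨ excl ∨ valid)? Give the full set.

{n0, n2, n3, n5}

States satisfying valid ∨ excl ∨ valid: {n0, n1, n3, n4, n5, n6}.
States satisfying AX (valid ∨ excl ∨ valid): {n0, n2, n3, n5}.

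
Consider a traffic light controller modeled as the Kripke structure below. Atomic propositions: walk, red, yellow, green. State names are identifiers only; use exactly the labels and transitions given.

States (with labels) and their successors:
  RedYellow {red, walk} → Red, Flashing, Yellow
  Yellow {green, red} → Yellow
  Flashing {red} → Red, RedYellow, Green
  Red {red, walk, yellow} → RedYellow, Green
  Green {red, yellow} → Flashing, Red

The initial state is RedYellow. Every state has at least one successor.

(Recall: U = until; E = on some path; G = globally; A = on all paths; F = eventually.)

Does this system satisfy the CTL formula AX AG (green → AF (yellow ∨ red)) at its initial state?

States satisfying AG (green → AF (yellow ∨ red)): {RedYellow, Yellow, Flashing, Red, Green}.
States satisfying AX AG (green → AF (yellow ∨ red)): {RedYellow, Yellow, Flashing, Red, Green}.
RedYellow ∈ Sat(AX AG (green → AF (yellow ∨ red))).

Yes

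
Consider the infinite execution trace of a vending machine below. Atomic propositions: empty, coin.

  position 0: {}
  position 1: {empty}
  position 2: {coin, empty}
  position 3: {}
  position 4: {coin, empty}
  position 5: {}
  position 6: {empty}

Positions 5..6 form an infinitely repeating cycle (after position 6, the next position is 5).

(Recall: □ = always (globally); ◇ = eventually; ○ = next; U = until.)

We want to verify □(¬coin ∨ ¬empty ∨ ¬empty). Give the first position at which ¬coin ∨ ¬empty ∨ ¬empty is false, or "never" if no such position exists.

Check ¬coin ∨ ¬empty ∨ ¬empty at each position in order: 0 ✓, 1 ✓.
At position 2 the labels are {coin, empty}, so ¬coin ∨ ¬empty ∨ ¬empty is false there. This is the first violation.

2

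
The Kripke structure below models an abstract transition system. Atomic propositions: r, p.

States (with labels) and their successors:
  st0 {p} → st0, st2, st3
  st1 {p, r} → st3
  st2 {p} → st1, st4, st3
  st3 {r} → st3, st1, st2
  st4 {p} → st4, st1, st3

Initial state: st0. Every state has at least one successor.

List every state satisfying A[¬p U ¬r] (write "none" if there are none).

States satisfying ¬p: {st3}.
States satisfying ¬r: {st0, st2, st4}.
States satisfying A[¬p U ¬r]: {st0, st2, st4}.

{st0, st2, st4}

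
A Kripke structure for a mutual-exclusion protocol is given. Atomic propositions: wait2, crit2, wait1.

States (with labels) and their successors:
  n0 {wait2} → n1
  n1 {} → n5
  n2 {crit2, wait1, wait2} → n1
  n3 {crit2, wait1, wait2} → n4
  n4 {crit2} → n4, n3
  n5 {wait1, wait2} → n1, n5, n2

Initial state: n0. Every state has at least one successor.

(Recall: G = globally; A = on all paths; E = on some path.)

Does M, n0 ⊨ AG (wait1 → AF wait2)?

States satisfying wait1 → AF wait2: {n0, n1, n2, n3, n4, n5}.
States satisfying AG (wait1 → AF wait2): {n0, n1, n2, n3, n4, n5}.
Every state reachable from n0 satisfies wait1 → AF wait2.
n0 ∈ Sat(AG (wait1 → AF wait2)).

Satisfied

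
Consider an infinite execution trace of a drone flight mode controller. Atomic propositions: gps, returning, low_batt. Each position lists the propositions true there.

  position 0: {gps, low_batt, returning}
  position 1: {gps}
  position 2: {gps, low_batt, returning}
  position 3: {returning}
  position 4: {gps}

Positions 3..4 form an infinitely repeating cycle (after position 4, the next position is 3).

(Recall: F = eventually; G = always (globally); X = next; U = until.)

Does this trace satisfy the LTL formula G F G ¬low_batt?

F G ¬low_batt holds at every position 0..4, and those are all positions ever visited, so G F G ¬low_batt holds.

Holds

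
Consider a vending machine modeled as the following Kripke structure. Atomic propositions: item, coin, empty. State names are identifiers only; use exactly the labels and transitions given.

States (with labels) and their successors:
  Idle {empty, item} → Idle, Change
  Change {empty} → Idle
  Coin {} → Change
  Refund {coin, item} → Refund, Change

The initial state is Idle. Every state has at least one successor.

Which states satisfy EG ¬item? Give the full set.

States satisfying ¬item: {Change, Coin}.
States satisfying EG ¬item: ∅.

none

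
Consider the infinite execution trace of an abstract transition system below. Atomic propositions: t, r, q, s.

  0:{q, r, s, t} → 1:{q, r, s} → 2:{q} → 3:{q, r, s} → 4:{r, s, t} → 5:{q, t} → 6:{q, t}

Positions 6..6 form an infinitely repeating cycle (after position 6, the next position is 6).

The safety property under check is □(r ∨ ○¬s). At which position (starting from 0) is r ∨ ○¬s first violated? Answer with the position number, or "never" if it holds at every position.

Check r ∨ ○¬s at each position in order: 0 ✓, 1 ✓.
At position 2 the labels are {q} and the next position 3 has {q, r, s}, so r ∨ ○¬s is false there. This is the first violation.

2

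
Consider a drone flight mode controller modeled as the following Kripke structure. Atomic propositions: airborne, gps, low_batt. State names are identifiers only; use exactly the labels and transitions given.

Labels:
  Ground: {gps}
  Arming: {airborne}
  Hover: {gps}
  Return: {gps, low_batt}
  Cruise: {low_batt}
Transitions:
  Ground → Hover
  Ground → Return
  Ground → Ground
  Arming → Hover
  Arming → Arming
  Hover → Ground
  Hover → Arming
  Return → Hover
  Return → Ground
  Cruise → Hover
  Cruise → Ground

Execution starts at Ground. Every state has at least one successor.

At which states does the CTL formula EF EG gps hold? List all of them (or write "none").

States satisfying EG gps: {Ground, Hover, Return}.
States satisfying EF EG gps: {Ground, Arming, Hover, Return, Cruise}.

{Ground, Arming, Hover, Return, Cruise}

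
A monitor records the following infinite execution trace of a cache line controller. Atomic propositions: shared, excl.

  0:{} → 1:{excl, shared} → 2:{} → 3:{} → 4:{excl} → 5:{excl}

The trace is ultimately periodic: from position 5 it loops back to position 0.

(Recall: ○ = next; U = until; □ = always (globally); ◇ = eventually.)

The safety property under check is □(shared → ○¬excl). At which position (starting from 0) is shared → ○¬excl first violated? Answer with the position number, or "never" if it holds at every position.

shared → ○¬excl holds at every position 0..5, and those are all the positions the trace ever visits, so the invariant □(shared → ○¬excl) is never violated.

never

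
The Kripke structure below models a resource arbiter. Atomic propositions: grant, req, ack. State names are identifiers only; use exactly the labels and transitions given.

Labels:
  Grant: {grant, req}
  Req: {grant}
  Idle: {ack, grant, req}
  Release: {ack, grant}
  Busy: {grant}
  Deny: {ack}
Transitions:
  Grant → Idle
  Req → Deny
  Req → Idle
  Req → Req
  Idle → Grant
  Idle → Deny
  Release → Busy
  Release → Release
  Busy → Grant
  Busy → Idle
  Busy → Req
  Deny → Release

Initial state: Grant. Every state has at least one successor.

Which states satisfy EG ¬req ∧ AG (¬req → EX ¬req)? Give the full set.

States satisfying ¬req: {Req, Release, Busy, Deny}.
States satisfying EG ¬req: {Req, Release, Busy, Deny}.
States satisfying ¬req → EX ¬req: {Grant, Req, Idle, Release, Busy, Deny}.
States satisfying AG (¬req → EX ¬req): {Grant, Req, Idle, Release, Busy, Deny}.
States satisfying EG ¬req ∧ AG (¬req → EX ¬req): {Req, Release, Busy, Deny}.

{Req, Release, Busy, Deny}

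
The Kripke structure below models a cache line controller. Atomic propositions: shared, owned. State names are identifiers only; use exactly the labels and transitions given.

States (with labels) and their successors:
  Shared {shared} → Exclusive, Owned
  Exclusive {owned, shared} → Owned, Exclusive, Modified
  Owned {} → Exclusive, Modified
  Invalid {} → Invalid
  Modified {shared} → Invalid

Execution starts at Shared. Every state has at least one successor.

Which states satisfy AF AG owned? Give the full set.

States satisfying AG owned: ∅.
States satisfying AF AG owned: ∅.

none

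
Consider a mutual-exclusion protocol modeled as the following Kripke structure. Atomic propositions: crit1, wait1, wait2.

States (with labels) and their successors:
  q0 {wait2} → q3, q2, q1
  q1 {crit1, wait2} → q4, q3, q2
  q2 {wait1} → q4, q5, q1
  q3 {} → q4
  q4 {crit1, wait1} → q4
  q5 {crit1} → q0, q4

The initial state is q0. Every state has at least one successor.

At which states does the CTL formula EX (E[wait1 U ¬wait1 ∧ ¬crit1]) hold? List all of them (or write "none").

States satisfying E[wait1 U ¬wait1 ∧ ¬crit1]: {q0, q3}.
States satisfying EX (E[wait1 U ¬wait1 ∧ ¬crit1]): {q0, q1, q5}.

{q0, q1, q5}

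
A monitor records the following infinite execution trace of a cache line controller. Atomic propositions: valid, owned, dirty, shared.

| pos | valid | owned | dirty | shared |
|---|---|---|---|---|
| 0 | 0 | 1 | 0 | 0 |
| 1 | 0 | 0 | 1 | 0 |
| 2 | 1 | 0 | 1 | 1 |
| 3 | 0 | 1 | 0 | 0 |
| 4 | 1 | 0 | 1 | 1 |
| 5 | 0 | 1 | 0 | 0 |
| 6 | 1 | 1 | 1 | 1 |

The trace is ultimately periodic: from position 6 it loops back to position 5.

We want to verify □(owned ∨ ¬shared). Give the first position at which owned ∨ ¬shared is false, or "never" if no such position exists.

Check owned ∨ ¬shared at each position in order: 0 ✓, 1 ✓.
At position 2 the labels are {dirty, shared, valid}, so owned ∨ ¬shared is false there. This is the first violation.

2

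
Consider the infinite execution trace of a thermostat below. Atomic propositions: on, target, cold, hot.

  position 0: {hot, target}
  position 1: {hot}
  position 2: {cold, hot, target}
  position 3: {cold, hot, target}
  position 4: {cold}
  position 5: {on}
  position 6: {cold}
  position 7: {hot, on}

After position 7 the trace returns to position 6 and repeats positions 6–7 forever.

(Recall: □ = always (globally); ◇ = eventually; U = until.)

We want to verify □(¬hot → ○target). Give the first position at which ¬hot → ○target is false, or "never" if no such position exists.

4

Check ¬hot → ○target at each position in order: 0 ✓, 1 ✓, 2 ✓, 3 ✓.
At position 4 the labels are {cold} and the next position 5 has {on}, so ¬hot → ○target is false there. This is the first violation.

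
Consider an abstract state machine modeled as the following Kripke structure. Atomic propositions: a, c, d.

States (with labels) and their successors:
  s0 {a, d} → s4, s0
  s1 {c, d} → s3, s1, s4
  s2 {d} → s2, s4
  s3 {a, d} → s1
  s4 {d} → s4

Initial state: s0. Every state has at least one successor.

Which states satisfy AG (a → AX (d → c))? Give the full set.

States satisfying a → AX (d → c): {s1, s2, s3, s4}.
States satisfying AG (a → AX (d → c)): {s1, s2, s3, s4}.

{s1, s2, s3, s4}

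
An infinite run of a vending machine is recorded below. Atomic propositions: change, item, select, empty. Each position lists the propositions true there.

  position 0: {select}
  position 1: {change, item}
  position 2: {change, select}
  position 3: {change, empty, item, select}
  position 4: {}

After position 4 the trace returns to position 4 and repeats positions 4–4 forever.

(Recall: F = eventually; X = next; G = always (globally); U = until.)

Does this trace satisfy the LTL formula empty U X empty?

Walking from position 0: at position 0, X empty has not yet held and empty fails, so empty U X empty is false.

Does not hold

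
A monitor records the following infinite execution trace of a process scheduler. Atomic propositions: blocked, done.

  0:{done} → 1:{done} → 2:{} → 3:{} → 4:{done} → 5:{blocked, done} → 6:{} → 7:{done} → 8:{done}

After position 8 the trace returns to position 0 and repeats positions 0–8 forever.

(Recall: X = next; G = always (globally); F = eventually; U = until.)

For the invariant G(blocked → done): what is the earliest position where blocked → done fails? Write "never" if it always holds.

blocked → done holds at every position 0..8, and those are all the positions the trace ever visits, so the invariant G(blocked → done) is never violated.

never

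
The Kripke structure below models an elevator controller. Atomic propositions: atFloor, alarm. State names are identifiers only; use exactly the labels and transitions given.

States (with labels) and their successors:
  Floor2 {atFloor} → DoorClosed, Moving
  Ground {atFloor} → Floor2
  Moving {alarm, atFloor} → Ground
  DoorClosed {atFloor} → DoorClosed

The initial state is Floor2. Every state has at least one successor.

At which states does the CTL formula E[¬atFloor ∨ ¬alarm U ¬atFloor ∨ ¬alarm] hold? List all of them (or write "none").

{Floor2, Ground, DoorClosed}

States satisfying ¬atFloor ∨ ¬alarm: {Floor2, Ground, DoorClosed}.
States satisfying E[¬atFloor ∨ ¬alarm U ¬atFloor ∨ ¬alarm]: {Floor2, Ground, DoorClosed}.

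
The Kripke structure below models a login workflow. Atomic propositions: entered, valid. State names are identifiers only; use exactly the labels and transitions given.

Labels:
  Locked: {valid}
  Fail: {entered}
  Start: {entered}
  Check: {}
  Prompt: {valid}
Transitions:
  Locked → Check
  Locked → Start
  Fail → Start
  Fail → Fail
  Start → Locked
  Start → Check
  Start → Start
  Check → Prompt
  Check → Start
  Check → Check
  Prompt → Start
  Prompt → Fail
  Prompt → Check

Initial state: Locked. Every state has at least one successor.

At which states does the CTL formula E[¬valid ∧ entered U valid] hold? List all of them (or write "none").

States satisfying ¬valid ∧ entered: {Fail, Start}.
States satisfying valid: {Locked, Prompt}.
States satisfying E[¬valid ∧ entered U valid]: {Locked, Fail, Start, Prompt}.

{Locked, Fail, Start, Prompt}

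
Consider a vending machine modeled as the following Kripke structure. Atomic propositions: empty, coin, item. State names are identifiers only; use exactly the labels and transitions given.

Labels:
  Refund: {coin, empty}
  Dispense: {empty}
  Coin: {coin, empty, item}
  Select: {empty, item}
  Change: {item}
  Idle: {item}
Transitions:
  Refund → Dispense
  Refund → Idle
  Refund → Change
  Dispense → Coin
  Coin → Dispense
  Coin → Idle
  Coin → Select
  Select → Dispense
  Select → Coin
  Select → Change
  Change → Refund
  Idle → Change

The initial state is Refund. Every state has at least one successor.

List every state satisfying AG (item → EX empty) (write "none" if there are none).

none

States satisfying item → EX empty: {Refund, Dispense, Coin, Select, Change}.
States satisfying AG (item → EX empty): ∅.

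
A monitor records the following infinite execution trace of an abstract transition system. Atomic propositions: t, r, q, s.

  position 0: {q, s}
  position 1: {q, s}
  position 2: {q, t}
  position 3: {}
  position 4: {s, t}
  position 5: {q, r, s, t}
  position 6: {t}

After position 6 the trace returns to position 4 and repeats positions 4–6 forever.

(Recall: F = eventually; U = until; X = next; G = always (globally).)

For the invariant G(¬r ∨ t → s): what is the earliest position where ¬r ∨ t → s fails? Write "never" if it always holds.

Check ¬r ∨ t → s at each position in order: 0 ✓, 1 ✓.
At position 2 the labels are {q, t}, so ¬r ∨ t → s is false there. This is the first violation.

2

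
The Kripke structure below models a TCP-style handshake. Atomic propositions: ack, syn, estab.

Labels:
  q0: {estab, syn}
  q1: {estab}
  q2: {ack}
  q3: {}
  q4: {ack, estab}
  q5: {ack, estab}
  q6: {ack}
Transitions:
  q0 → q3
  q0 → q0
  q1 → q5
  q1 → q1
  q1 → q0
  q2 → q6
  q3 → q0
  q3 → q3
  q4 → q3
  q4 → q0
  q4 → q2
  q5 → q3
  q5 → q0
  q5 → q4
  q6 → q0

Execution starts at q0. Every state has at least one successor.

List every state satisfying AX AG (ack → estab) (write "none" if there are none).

States satisfying AG (ack → estab): {q0, q3}.
States satisfying AX AG (ack → estab): {q0, q3, q6}.

{q0, q3, q6}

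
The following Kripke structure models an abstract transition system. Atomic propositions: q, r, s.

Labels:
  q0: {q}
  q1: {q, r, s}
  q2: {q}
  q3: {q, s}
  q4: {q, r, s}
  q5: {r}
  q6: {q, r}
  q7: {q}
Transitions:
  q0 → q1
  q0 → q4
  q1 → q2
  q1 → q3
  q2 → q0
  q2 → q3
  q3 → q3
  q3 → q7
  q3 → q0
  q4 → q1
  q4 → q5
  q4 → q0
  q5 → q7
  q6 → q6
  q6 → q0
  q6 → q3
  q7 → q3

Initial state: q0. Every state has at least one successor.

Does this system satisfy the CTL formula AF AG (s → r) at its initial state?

States satisfying AG (s → r): ∅.
States satisfying AF AG (s → r): ∅.
There is a path from q0 along which AG (s → r) never holds.
q0 ∉ Sat(AF AG (s → r)).

No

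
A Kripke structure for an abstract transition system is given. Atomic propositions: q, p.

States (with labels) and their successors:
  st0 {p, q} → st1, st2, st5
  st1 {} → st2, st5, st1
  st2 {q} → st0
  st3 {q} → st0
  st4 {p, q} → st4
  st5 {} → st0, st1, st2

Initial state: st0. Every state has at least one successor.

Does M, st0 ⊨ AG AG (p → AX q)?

Violated

States satisfying AG (p → AX q): {st4}.
States satisfying AG AG (p → AX q): {st4}.
st0 is reachable from st0 and violates AG (p → AX q), so AG fails at st0.
st0 ∉ Sat(AG AG (p → AX q)).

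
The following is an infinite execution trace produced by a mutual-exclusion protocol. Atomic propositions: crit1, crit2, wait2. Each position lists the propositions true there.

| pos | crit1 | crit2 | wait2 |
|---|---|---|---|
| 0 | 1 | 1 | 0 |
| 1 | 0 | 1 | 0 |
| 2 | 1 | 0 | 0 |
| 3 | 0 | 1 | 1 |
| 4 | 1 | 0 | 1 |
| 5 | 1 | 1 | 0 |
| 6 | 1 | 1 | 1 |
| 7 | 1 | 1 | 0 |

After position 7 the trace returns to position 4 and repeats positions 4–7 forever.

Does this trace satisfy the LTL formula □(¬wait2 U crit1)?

¬wait2 U crit1 must hold at every position from 0 onward. It fails at position 3, so □(¬wait2 U crit1) is false.

Violated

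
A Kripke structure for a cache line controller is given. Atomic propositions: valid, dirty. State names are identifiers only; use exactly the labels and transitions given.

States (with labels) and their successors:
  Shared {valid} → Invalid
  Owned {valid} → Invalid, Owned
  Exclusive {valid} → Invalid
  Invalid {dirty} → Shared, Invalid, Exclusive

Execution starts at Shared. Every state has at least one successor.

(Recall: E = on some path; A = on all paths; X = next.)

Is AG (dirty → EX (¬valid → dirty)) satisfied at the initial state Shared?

Holds

States satisfying dirty → EX (¬valid → dirty): {Shared, Owned, Exclusive, Invalid}.
States satisfying AG (dirty → EX (¬valid → dirty)): {Shared, Owned, Exclusive, Invalid}.
Every state reachable from Shared satisfies dirty → EX (¬valid → dirty).
Shared ∈ Sat(AG (dirty → EX (¬valid → dirty))).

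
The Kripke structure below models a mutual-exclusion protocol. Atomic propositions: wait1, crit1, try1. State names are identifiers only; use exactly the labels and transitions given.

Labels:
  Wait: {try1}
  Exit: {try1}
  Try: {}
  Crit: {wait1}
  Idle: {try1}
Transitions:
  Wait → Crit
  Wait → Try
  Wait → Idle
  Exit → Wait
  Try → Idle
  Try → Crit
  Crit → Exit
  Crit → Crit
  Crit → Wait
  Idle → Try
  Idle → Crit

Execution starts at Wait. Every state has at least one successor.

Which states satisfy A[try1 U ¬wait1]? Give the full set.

{Wait, Exit, Try, Idle}

States satisfying try1: {Wait, Exit, Idle}.
States satisfying ¬wait1: {Wait, Exit, Try, Idle}.
States satisfying A[try1 U ¬wait1]: {Wait, Exit, Try, Idle}.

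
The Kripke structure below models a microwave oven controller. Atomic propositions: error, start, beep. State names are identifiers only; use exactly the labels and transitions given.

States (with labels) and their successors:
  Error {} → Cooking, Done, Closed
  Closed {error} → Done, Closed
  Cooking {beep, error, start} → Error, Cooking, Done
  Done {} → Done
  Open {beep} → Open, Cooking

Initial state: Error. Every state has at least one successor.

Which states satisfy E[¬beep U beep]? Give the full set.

States satisfying ¬beep: {Error, Closed, Done}.
States satisfying beep: {Cooking, Open}.
States satisfying E[¬beep U beep]: {Error, Cooking, Open}.

{Error, Cooking, Open}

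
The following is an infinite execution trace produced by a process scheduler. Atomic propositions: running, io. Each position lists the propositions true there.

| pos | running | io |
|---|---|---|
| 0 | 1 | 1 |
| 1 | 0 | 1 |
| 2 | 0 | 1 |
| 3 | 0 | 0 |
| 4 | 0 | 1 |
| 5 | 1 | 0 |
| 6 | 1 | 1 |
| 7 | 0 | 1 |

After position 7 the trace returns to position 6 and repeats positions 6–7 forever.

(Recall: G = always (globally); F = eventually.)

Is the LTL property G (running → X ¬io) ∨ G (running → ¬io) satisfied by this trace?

running → X ¬io must hold at every position from 0 onward. It fails at position 0, so G (running → X ¬io) is false.
Positions where running holds: 0, 5, 6.
Check X ¬io at each: 0→fails, 5→fails, 6→fails.
running → ¬io must hold at every position from 0 onward. It fails at position 0, so G (running → ¬io) is false.
Positions where running holds: 0, 5, 6.
Check ¬io at each: 0→fails, 5→ok, 6→fails.
At position 0: G (running → X ¬io) is false; G (running → ¬io) is false; so G (running → X ¬io) ∨ G (running → ¬io) is false.

Violated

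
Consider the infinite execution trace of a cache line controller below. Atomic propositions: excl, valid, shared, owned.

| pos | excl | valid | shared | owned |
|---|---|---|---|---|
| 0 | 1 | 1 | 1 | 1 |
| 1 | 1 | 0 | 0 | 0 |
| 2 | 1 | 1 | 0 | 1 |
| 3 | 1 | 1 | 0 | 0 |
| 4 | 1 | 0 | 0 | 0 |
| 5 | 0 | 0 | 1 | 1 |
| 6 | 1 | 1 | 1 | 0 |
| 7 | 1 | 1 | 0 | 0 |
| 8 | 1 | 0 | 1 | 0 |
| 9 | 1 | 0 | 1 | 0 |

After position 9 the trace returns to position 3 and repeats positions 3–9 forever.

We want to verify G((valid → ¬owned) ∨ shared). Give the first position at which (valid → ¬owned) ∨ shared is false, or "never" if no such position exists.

Check (valid → ¬owned) ∨ shared at each position in order: 0 ✓, 1 ✓.
At position 2 the labels are {excl, owned, valid}, so (valid → ¬owned) ∨ shared is false there. This is the first violation.

2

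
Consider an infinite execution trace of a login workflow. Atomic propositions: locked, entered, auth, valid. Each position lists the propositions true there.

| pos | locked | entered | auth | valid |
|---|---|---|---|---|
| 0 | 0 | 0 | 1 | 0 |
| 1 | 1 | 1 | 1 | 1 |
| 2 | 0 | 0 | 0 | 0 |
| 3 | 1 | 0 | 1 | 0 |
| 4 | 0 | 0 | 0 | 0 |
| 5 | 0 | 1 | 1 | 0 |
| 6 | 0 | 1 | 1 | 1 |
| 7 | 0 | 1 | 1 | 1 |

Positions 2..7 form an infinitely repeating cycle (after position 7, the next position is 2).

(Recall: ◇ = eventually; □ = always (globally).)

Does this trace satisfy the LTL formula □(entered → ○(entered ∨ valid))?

entered → ○(entered ∨ valid) must hold at every position from 0 onward. It fails at position 1, so □(entered → ○(entered ∨ valid)) is false.
Positions where entered holds: 1, 5, 6, 7.
Check ○(entered ∨ valid) at each: 1→fails, 5→ok, 6→ok, 7→fails.

Does not hold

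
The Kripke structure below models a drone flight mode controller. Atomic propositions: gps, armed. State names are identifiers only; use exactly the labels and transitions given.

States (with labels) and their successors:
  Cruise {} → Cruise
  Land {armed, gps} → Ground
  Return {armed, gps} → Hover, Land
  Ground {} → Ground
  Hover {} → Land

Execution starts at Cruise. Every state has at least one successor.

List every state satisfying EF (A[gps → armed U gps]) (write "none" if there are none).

States satisfying A[gps → armed U gps]: {Land, Return, Hover}.
States satisfying EF (A[gps → armed U gps]): {Land, Return, Hover}.

{Land, Return, Hover}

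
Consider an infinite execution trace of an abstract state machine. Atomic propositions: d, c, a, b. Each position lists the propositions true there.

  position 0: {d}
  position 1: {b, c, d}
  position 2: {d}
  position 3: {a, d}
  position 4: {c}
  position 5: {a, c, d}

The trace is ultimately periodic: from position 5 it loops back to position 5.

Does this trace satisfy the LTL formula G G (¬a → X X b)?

No

G (¬a → X X b) must hold at every position from 0 onward. It fails at position 0, so G G (¬a → X X b) is false.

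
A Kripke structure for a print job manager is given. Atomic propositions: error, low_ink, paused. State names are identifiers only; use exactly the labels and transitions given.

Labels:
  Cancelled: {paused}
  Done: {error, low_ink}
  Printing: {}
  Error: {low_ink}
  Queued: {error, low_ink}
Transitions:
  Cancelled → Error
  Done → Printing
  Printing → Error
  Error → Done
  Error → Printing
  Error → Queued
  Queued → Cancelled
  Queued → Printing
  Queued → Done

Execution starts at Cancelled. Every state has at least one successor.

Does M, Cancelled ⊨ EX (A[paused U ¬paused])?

Satisfied

States satisfying A[paused U ¬paused]: {Cancelled, Done, Printing, Error, Queued}.
States satisfying EX (A[paused U ¬paused]): {Cancelled, Done, Printing, Error, Queued}.
Cancelled ∈ Sat(EX (A[paused U ¬paused])).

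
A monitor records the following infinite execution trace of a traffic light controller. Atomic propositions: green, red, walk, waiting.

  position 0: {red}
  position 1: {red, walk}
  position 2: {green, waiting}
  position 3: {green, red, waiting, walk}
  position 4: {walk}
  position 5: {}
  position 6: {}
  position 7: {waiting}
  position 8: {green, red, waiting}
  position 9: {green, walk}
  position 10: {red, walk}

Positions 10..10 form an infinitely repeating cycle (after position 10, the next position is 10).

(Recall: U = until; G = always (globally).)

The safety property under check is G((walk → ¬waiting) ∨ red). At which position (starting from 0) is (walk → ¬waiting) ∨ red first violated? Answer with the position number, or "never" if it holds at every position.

never

(walk → ¬waiting) ∨ red holds at every position 0..10, and those are all the positions the trace ever visits, so the invariant G((walk → ¬waiting) ∨ red) is never violated.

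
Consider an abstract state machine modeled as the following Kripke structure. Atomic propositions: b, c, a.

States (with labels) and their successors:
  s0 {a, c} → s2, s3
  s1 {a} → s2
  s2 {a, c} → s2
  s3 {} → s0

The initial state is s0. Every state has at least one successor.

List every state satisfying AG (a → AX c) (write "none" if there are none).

States satisfying a → AX c: {s1, s2, s3}.
States satisfying AG (a → AX c): {s1, s2}.

{s1, s2}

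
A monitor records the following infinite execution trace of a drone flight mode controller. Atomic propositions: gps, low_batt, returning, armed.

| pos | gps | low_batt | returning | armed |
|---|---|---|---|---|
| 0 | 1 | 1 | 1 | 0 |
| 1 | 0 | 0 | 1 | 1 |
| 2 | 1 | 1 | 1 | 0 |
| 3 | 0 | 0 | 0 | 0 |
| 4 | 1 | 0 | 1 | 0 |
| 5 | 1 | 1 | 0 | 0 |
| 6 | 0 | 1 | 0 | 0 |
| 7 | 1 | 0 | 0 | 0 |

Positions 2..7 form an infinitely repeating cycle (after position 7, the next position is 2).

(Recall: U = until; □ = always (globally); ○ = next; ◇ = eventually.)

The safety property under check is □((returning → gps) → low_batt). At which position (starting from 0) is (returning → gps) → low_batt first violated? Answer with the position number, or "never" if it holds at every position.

3

Check (returning → gps) → low_batt at each position in order: 0 ✓, 1 ✓, 2 ✓.
At position 3 the labels are {}, so (returning → gps) → low_batt is false there. This is the first violation.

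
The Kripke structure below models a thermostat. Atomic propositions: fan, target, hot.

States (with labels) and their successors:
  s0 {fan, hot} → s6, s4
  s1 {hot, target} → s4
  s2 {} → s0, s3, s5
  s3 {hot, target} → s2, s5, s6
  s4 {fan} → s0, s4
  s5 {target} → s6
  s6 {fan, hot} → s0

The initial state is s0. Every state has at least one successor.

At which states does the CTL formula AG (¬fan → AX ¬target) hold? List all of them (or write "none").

{s0, s1, s4, s5, s6}

States satisfying ¬fan → AX ¬target: {s0, s1, s4, s5, s6}.
States satisfying AG (¬fan → AX ¬target): {s0, s1, s4, s5, s6}.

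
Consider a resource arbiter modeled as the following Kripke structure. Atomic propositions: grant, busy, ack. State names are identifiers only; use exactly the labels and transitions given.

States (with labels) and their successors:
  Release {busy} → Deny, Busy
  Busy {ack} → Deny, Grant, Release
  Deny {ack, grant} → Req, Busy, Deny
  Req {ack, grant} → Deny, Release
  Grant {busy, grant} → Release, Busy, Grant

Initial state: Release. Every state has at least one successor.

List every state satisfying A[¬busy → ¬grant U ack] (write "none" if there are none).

States satisfying ¬busy → ¬grant: {Release, Busy, Grant}.
States satisfying ack: {Busy, Deny, Req}.
States satisfying A[¬busy → ¬grant U ack]: {Release, Busy, Deny, Req}.

{Release, Busy, Deny, Req}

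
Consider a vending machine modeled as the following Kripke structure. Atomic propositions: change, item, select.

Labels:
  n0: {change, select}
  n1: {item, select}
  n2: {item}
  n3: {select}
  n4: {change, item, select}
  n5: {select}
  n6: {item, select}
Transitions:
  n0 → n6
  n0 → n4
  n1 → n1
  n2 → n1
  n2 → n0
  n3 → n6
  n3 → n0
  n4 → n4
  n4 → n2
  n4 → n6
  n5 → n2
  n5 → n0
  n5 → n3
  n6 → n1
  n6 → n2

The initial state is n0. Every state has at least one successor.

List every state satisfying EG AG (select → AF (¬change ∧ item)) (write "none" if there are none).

States satisfying AG (select → AF (¬change ∧ item)): {n1}.
States satisfying EG AG (select → AF (¬change ∧ item)): {n1}.

{n1}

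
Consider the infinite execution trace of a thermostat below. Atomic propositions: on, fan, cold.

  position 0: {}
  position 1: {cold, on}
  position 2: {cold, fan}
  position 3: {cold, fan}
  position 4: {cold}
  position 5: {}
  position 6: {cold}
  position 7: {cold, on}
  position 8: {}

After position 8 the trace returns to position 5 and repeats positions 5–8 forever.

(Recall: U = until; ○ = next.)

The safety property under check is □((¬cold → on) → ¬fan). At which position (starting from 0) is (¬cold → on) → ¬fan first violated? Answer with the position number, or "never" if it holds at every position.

Check (¬cold → on) → ¬fan at each position in order: 0 ✓, 1 ✓.
At position 2 the labels are {cold, fan}, so (¬cold → on) → ¬fan is false there. This is the first violation.

2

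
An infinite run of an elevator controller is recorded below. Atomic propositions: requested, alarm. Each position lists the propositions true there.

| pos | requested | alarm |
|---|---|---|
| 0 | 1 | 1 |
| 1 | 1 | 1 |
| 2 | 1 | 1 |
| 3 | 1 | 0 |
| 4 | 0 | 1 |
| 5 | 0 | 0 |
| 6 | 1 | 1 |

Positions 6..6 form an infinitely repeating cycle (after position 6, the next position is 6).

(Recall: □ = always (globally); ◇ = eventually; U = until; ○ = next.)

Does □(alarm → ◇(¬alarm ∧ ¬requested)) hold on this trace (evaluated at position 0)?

Violated

alarm → ◇(¬alarm ∧ ¬requested) must hold at every position from 0 onward. It fails at position 6, so □(alarm → ◇(¬alarm ∧ ¬requested)) is false.
Positions where alarm holds: 0, 1, 2, 4, 6.
Check ◇(¬alarm ∧ ¬requested) at each: 0→ok, 1→ok, 2→ok, 4→ok, 6→fails.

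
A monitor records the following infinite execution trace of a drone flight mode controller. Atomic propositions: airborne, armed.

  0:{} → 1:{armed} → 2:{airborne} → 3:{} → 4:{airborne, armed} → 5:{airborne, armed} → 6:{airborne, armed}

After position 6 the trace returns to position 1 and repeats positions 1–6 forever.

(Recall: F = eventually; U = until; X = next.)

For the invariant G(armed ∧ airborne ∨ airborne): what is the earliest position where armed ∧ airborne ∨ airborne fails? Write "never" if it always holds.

0

At position 0 the labels are {}, so armed ∧ airborne ∨ airborne is false there. This is the first violation.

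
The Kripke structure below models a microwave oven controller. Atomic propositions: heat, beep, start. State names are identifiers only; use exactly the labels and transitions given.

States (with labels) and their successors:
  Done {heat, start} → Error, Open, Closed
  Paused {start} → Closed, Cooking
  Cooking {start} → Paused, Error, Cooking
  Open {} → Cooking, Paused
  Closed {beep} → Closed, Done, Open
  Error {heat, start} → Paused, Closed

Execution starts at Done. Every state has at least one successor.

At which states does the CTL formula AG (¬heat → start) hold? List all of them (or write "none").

States satisfying ¬heat → start: {Done, Paused, Cooking, Error}.
States satisfying AG (¬heat → start): ∅.

none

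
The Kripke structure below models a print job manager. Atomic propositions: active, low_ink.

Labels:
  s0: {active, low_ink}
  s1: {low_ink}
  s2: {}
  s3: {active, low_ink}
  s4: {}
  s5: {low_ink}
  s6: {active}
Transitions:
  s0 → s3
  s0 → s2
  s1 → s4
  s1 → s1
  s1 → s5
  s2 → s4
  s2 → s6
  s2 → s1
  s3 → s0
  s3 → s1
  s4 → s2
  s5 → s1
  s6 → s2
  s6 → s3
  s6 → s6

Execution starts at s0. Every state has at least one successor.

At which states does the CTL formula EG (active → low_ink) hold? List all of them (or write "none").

States satisfying active → low_ink: {s0, s1, s2, s3, s4, s5}.
States satisfying EG (active → low_ink): {s0, s1, s2, s3, s4, s5}.

{s0, s1, s2, s3, s4, s5}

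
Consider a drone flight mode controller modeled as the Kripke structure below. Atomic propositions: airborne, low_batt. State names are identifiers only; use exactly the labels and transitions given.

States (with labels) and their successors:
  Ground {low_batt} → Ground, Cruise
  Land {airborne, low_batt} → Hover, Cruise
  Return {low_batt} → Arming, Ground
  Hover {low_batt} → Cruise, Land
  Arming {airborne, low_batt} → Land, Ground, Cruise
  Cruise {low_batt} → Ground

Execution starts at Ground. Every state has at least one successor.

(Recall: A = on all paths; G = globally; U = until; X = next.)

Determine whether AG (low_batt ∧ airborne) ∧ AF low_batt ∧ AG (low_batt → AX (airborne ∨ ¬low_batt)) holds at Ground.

States satisfying low_batt ∧ airborne: {Land, Arming}.
States satisfying AG (low_batt ∧ airborne): ∅.
States satisfying low_batt: {Ground, Land, Return, Hover, Arming, Cruise}.
States satisfying AF low_batt: {Ground, Land, Return, Hover, Arming, Cruise}.
States satisfying low_batt → AX (airborne ∨ ¬low_batt): ∅.
States satisfying AG (low_batt → AX (airborne ∨ ¬low_batt)): ∅.
States satisfying AG (low_batt ∧ airborne) ∧ AF low_batt ∧ AG (low_batt → AX (airborne ∨ ¬low_batt)): ∅.
Ground ∉ Sat(AG (low_batt ∧ airborne) ∧ AF low_batt ∧ AG (low_batt → AX (airborne ∨ ¬low_batt))).

No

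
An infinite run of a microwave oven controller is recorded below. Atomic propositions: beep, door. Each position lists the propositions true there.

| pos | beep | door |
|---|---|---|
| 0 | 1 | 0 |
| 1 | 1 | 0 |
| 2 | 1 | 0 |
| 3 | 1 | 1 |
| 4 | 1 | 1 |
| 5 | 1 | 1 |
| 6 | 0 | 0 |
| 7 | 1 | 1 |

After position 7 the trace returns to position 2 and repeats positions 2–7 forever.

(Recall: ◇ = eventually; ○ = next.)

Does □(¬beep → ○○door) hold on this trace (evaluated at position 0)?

Violated

¬beep → ○○door must hold at every position from 0 onward. It fails at position 6, so □(¬beep → ○○door) is false.
Positions where ¬beep holds: 6.
Check ○○door at each: 6→fails.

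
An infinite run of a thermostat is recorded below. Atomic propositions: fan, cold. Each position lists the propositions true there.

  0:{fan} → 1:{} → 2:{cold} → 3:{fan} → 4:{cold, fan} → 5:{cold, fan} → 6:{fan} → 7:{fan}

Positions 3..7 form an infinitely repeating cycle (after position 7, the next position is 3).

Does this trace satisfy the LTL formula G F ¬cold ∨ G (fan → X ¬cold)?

F ¬cold holds at every position 0..7, and those are all positions ever visited, so G F ¬cold holds.
fan → X ¬cold must hold at every position from 0 onward. It fails at position 3, so G (fan → X ¬cold) is false.
Positions where fan holds: 0, 3, 4, 5, 6, 7.
Check X ¬cold at each: 0→ok, 3→fails, 4→fails, 5→ok, 6→ok, 7→ok.
At position 0: G F ¬cold is true; G (fan → X ¬cold) is false; so G F ¬cold ∨ G (fan → X ¬cold) is true.

Satisfied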